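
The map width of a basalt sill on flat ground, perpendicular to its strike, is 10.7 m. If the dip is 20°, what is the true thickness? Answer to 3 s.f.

3.66 m

True thickness t = w · sin(dip) = 10.7 × sin 20°
t = 10.7 × 0.3420 = 3.660 m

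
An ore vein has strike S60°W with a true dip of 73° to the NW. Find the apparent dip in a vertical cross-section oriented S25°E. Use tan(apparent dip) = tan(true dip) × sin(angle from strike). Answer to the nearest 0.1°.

72.9°

Angle between strike (S60°W) and section (S25°E): β = 85°.
tan α = tan 73° × sin 85° = 3.2709 × 0.9962 = 3.2584
α = arctan(3.2584) = 72.94°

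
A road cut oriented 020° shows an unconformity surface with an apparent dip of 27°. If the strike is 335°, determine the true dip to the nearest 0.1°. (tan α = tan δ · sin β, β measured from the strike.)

The section is 45° from the strike.
tan(true dip) = tan 27° / sin 45° = 0.7206
true dip = arctan 0.7206 = 35.78°

35.8°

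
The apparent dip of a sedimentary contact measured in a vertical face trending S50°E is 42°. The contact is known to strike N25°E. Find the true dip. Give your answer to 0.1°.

The section is 75° from the strike.
tan δ = tan α / sin β = tan 42° / sin 75° = 0.9004 / 0.9659 = 0.9322
true dip = arctan 0.9322 = 42.99°

43.0°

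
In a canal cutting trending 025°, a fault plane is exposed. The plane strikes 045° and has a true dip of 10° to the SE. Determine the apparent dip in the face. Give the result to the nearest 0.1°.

The strike is 045° and the section trends 025°; the acute angle between them is β = 20°.
tan α = tan 10° × sin 20° = 0.1763 × 0.3420 = 0.0603
α = arctan(0.0603) = 3.45°

3.5°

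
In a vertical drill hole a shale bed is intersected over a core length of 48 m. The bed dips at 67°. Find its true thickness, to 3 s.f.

18.8 m

True thickness t = h · cos(dip) = 48 × cos 67°
t = 48 × 0.3907 = 18.755 m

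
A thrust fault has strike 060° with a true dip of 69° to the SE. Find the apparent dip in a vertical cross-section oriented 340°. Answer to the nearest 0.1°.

68.7°

Angle between strike (060°) and section (340°): β = 80°.
tan α = tan 69° × sin 80° = 2.6051 × 0.9848 = 2.5655
apparent dip = arctan 2.5655 = 68.70°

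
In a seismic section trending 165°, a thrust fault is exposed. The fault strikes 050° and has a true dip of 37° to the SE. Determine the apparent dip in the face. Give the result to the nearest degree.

The strike is 050° and the section trends 165°; the acute angle between them is β = 65°.
tan(apparent dip) = tan 37° · sin 65° = 0.6830
α = arctan(0.6830) = 34.33°

34°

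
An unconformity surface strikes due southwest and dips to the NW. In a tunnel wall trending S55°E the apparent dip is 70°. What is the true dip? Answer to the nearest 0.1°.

The section is 80° from the strike.
tan(true dip) = tan 70° / sin 80° = 2.7899
δ = arctan(2.7899) = 70.28°

70.3°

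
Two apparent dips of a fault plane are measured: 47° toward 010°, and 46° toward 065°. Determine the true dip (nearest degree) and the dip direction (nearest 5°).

true dip 50°, dip direction 035°

Represent each trace as a vector plunging at its apparent dip toward its trend (east-north-up frame): v₁ = (0.118, 0.672, -0.731), v₂ = (0.630, 0.294, -0.719).
n = v₁ × v₂ = (0.268, 0.375, 0.388) (taken with n_z > 0).
True dip = arccos(n_z / |n|) = arccos(0.6437) = 49.9°.
The horizontal component of n points toward azimuth atan2(n_x, n_y) = 36°, the dip direction.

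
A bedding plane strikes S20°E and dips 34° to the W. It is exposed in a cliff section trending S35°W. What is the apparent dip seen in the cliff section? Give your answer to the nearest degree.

Angle between strike (S20°E) and section (S35°W): β = 55°.
tan(apparent dip) = tan 34° · sin 55° = 0.5525
α = arctan(0.5525) = 28.92°

29°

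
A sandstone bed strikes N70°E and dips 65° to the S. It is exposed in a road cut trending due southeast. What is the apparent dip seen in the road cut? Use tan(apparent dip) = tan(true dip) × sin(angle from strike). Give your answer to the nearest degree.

Angle between strike (N70°E) and section (due southeast): β = 65°.
tan(apparent dip) = tan 65° · sin 65° = 1.9436
α = arctan(1.9436) = 62.77°

63°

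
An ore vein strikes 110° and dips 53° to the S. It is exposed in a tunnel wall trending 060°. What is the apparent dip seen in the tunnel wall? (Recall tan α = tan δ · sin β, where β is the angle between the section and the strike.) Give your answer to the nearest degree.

The section lies 50° from the strike.
tan α = tan 53° × sin 50° = 1.3270 × 0.7660 = 1.0166
apparent dip = arctan 1.0166 = 45.47°

45°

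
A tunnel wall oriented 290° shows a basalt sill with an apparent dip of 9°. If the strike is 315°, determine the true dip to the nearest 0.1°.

β = acute angle between strike 315° and section 290° = 25°.
tan δ = tan α / sin β = tan 9° / sin 25° = 0.1584 / 0.4226 = 0.3748
δ = arctan(0.3748) = 20.54°

20.5°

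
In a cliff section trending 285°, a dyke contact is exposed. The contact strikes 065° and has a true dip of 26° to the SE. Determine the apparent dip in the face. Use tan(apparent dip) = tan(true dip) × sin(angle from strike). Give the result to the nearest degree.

17°

The section lies 40° from the strike.
tan α = tan 26° × sin 40° = 0.4877 × 0.6428 = 0.3135
apparent dip = arctan 0.3135 = 17.41°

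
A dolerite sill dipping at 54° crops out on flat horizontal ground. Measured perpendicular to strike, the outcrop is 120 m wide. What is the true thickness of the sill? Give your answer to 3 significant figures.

True thickness t = w · sin(dip) = 120 × sin 54°
t = 120 × 0.8090 = 97.082 m

97.1 m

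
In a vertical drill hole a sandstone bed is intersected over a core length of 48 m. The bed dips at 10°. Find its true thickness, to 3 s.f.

True thickness t = h · cos(dip) = 48 × cos 10°
t = 48 × 0.9848 = 47.271 m

47.3 m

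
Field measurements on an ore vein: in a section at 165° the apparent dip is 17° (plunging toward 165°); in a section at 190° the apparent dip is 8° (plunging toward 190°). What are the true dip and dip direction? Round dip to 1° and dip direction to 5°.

true dip 24°, dip direction 120°

The two traces are lines in the plane: v₁ = (sin 165°·cos 17°, cos 165°·cos 17°, −sin 17°), v₂ = (sin 190°·cos 8°, cos 190°·cos 8°, −sin 8°).
The plane normal is n = v₁ × v₂ ∝ (0.157, -0.085, 0.400).
Dip δ = arctan(|n_h|/n_z) = arctan(0.178/0.400) = 24.0°.
The horizontal component of n points toward azimuth atan2(n_x, n_y) = 118°, the dip direction.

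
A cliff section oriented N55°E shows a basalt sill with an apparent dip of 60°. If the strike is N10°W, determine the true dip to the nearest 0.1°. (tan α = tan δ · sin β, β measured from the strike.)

62.4°

β = acute angle between strike N10°W and section N55°E = 65°.
tan δ = tan α / sin β = tan 60° / sin 65° = 1.7321 / 0.9063 = 1.9111
δ = arctan(1.9111) = 62.38°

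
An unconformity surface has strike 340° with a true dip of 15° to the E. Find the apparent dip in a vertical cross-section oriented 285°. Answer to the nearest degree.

Angle between strike (340°) and section (285°): β = 55°.
tan(apparent dip) = tan 15° · sin 55° = 0.2195
apparent dip = arctan 0.2195 = 12.38°

12°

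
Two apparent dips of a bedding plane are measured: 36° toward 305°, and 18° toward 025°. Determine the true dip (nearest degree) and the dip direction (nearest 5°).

The two traces are lines in the plane: v₁ = (sin 305°·cos 36°, cos 305°·cos 36°, −sin 36°), v₂ = (sin 25°·cos 18°, cos 25°·cos 18°, −sin 18°).
n = v₁ × v₂ = (-0.363, 0.441, 0.758) (taken with n_z > 0).
tan δ = √(n_x²+n_y²)/n_z = 0.571/0.758, so δ = 37.0°.
Dip direction = atan2(-0.363, 0.441) = 321° (azimuth of n's horizontal projection).

true dip 37°, dip direction 320°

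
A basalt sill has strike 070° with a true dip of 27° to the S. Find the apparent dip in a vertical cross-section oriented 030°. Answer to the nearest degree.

18°

Angle between strike (070°) and section (030°): β = 40°.
tan(apparent dip) = tan 27° · sin 40° = 0.3275
α = arctan(0.3275) = 18.13°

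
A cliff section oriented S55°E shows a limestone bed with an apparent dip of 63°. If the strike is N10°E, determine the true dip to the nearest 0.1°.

The section is 65° from the strike.
tan(true dip) = tan 63° / sin 65° = 2.1655
δ = arctan(2.1655) = 65.21°

65.2°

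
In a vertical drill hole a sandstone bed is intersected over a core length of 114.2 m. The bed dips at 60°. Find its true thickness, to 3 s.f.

57.1 m

True thickness t = h · cos(dip) = 114.2 × cos 60°
t = 114.2 × 0.5000 = 57.100 m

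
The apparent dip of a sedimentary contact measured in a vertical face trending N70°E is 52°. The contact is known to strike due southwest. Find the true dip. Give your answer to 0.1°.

71.7°

The section is 25° from the strike.
tan(true dip) = tan 52° / sin 25° = 3.0286
true dip = arctan 3.0286 = 71.73°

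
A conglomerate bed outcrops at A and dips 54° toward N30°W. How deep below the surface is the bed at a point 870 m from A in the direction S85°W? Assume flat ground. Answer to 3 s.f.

506 m

The hole lies 65° from the dip direction, so the down-dip offset is 870 × cos 65° = 367.68 m.
Depth = down-dip offset × tan(dip) = 367.68 × tan 54° = 367.68 × 1.3764
Depth = 506.07 m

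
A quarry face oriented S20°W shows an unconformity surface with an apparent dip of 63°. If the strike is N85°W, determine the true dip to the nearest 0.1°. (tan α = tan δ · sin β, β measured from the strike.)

63.8°

The section is 75° from the strike.
tan(true dip) = tan 63° / sin 75° = 2.0318
δ = arctan(2.0318) = 63.80°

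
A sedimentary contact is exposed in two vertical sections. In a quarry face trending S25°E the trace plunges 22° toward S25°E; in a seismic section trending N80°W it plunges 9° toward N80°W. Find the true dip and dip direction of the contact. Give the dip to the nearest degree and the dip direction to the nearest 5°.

The two traces are lines in the plane: v₁ = (sin 155°·cos 22°, cos 155°·cos 22°, −sin 22°), v₂ = (sin 280°·cos 9°, cos 280°·cos 9°, −sin 9°).
n = v₁ × v₂ = (-0.196, -0.426, 0.750) (taken with n_z > 0).
True dip = arccos(n_z / |n|) = arccos(0.8482) = 32.0°.
Dip direction = azimuth of (n_x, n_y) = atan2(-0.196, -0.426) = 205°.

true dip 32°, dip direction 205°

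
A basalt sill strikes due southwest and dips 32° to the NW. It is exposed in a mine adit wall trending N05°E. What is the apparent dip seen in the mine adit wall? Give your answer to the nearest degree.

22°

The strike is due southwest and the section trends N05°E; the acute angle between them is β = 40°.
tan(apparent dip) = tan 32° · sin 40° = 0.4017
α = arctan(0.4017) = 21.88°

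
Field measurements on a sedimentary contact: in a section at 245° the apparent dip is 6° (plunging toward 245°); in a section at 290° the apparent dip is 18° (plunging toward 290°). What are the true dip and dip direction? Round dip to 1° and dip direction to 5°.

The two traces are lines in the plane: v₁ = (sin 245°·cos 6°, cos 245°·cos 6°, −sin 6°), v₂ = (sin 290°·cos 18°, cos 290°·cos 18°, −sin 18°).
The plane normal is n = v₁ × v₂ ∝ (-0.164, 0.185, 0.669).
True dip = arccos(n_z / |n|) = arccos(0.9380) = 20.3°.
The horizontal component of n points toward azimuth atan2(n_x, n_y) = 318°, the dip direction.

true dip 20°, dip direction 320°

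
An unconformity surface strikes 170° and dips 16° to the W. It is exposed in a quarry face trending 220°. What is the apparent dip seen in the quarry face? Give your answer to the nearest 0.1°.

12.4°

The section lies 50° from the strike.
tan α = tan 16° × sin 50° = 0.2867 × 0.7660 = 0.2197
α = arctan(0.2197) = 12.39°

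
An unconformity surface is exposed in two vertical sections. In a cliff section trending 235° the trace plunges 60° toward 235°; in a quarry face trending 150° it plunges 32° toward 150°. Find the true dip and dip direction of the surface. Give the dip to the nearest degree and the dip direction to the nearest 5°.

Represent each trace as a vector plunging at its apparent dip toward its trend (east-north-up frame): v₁ = (-0.410, -0.287, -0.866), v₂ = (0.424, -0.734, -0.530).
n = v₁ × v₂ = (-0.484, -0.584, 0.422) (taken with n_z > 0).
True dip = arccos(n_z / |n|) = arccos(0.4864) = 60.9°.
Dip direction = azimuth of (n_x, n_y) = atan2(-0.484, -0.584) = 220°.

true dip 61°, dip direction 220°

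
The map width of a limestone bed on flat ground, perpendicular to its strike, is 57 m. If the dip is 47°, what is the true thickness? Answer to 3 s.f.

True thickness t = w · sin(dip) = 57 × sin 47°
t = 57 × 0.7314 = 41.687 m

41.7 m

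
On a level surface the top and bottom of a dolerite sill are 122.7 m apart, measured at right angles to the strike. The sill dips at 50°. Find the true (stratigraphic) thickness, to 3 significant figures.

True thickness t = w · sin(dip) = 122.7 × sin 50°
t = 122.7 × 0.7660 = 93.994 m

94.0 m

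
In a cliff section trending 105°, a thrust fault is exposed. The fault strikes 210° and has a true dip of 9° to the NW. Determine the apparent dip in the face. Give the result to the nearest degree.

The section lies 75° from the strike.
tan(apparent dip) = tan 9° · sin 75° = 0.1530
α = arctan(0.1530) = 8.70°

9°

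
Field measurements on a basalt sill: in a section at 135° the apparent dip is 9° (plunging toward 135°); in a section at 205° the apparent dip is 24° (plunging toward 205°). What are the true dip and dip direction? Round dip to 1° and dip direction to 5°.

true dip 24°, dip direction 205°

The two traces are lines in the plane: v₁ = (sin 135°·cos 9°, cos 135°·cos 9°, −sin 9°), v₂ = (sin 205°·cos 24°, cos 205°·cos 24°, −sin 24°).
n = v₁ × v₂ = (-0.155, -0.344, 0.848) (taken with n_z > 0).
Dip δ = arctan(|n_h|/n_z) = arctan(0.378/0.848) = 24.0°.
Dip direction = azimuth of (n_x, n_y) = atan2(-0.155, -0.344) = 204°.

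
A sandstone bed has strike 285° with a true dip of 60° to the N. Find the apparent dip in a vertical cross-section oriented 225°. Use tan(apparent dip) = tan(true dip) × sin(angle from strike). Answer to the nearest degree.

Angle between strike (285°) and section (225°): β = 60°.
tan(apparent dip) = tan 60° · sin 60° = 1.5000
α = arctan(1.5000) = 56.31°

56°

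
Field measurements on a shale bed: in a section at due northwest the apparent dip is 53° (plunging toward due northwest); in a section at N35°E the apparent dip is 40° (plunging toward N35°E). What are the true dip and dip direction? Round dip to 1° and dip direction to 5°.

true dip 56°, dip direction 340°

Represent each trace as a vector plunging at its apparent dip toward its trend (east-north-up frame): v₁ = (-0.426, 0.426, -0.799), v₂ = (0.439, 0.628, -0.643).
Cross product v₁ × v₂ gives the pole to the plane: n ∝ (-0.228, 0.624, 0.454).
tan δ = √(n_x²+n_y²)/n_z = 0.665/0.454, so δ = 55.7°.
The horizontal component of n points toward azimuth atan2(n_x, n_y) = 340°, the dip direction.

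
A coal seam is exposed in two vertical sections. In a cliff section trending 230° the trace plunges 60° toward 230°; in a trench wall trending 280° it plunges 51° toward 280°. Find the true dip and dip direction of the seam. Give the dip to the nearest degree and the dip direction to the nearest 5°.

true dip 60°, dip direction 235°

The two traces are lines in the plane: v₁ = (sin 230°·cos 60°, cos 230°·cos 60°, −sin 60°), v₂ = (sin 280°·cos 51°, cos 280°·cos 51°, −sin 51°).
n = v₁ × v₂ = (-0.344, -0.239, 0.241) (taken with n_z > 0).
True dip = arccos(n_z / |n|) = arccos(0.4984) = 60.1°.
The horizontal component of n points toward azimuth atan2(n_x, n_y) = 235°, the dip direction.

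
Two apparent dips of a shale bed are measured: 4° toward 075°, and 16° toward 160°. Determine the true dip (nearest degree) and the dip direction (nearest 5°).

true dip 16°, dip direction 150°

Represent each trace as a vector plunging at its apparent dip toward its trend (east-north-up frame): v₁ = (0.964, 0.258, -0.070), v₂ = (0.329, -0.903, -0.276).
Cross product v₁ × v₂ gives the pole to the plane: n ∝ (0.134, -0.243, 0.955).
True dip = arccos(n_z / |n|) = arccos(0.9604) = 16.2°.
The horizontal component of n points toward azimuth atan2(n_x, n_y) = 151°, the dip direction.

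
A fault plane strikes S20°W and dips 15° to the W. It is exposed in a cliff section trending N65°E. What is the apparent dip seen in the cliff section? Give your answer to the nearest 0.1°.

Angle between strike (S20°W) and section (N65°E): β = 45°.
tan α = tan 15° × sin 45° = 0.2679 × 0.7071 = 0.1895
apparent dip = arctan 0.1895 = 10.73°

10.7°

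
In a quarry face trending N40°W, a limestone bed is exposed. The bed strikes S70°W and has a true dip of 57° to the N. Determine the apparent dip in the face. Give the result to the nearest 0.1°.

55.4°

The section lies 70° from the strike.
tan(apparent dip) = tan 57° · sin 70° = 1.4470
apparent dip = arctan 1.4470 = 55.35°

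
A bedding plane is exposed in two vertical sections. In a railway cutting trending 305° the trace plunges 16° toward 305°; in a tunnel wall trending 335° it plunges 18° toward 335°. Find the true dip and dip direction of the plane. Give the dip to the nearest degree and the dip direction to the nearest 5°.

true dip 18°, dip direction 335°

The two traces are lines in the plane: v₁ = (sin 305°·cos 16°, cos 305°·cos 16°, −sin 16°), v₂ = (sin 335°·cos 18°, cos 335°·cos 18°, −sin 18°).
Cross product v₁ × v₂ gives the pole to the plane: n ∝ (-0.067, 0.133, 0.457).
tan δ = √(n_x²+n_y²)/n_z = 0.149/0.457, so δ = 18.0°.
Dip direction = azimuth of (n_x, n_y) = atan2(-0.067, 0.133) = 333°.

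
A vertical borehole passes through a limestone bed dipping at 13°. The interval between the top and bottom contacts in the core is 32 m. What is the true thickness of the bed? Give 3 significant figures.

True thickness t = h · cos(dip) = 32 × cos 13°
t = 32 × 0.9744 = 31.180 m

31.2 m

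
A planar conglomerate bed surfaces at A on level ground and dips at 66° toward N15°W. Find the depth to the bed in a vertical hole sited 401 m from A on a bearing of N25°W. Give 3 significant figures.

887 m

The hole lies 10° from the dip direction, so the down-dip offset is 401 × cos 10° = 394.91 m.
Depth = down-dip offset × tan(dip) = 394.91 × tan 66° = 394.91 × 2.2460
Depth = 886.98 m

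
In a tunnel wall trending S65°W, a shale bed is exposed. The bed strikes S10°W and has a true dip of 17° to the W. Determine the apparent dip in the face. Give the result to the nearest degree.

The section lies 55° from the strike.
tan α = tan 17° × sin 55° = 0.3057 × 0.8192 = 0.2504
apparent dip = arctan 0.2504 = 14.06°

14°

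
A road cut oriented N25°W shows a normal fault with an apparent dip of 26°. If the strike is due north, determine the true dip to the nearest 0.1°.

β = acute angle between strike due north and section N25°W = 25°.
tan δ = tan α / sin β = tan 26° / sin 25° = 0.4877 / 0.4226 = 1.1541
true dip = arctan 1.1541 = 49.09°

49.1°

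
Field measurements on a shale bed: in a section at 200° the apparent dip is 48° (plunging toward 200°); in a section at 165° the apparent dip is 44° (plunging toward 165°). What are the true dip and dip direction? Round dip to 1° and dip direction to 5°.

Each apparent-dip line lies in the plane. As unit vectors (x east, y north, z up), v₁ plunges 48°→200° and v₂ plunges 44°→165°.
The plane normal is n = v₁ × v₂ ∝ (-0.080, -0.297, 0.276).
tan δ = √(n_x²+n_y²)/n_z = 0.308/0.276, so δ = 48.1°.
Dip direction = azimuth of (n_x, n_y) = atan2(-0.080, -0.297) = 195°.

true dip 48°, dip direction 195°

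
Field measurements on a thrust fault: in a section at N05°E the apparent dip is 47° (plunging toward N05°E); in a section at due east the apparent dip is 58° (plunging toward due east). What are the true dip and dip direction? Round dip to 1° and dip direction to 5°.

true dip 62°, dip direction 060°

Represent each trace as a vector plunging at its apparent dip toward its trend (east-north-up frame): v₁ = (0.059, 0.679, -0.731), v₂ = (0.530, 0.000, -0.848).
The plane normal is n = v₁ × v₂ ∝ (0.576, 0.337, 0.360).
Dip δ = arctan(|n_h|/n_z) = arctan(0.668/0.360) = 61.7°.
The horizontal component of n points toward azimuth atan2(n_x, n_y) = 60°, the dip direction.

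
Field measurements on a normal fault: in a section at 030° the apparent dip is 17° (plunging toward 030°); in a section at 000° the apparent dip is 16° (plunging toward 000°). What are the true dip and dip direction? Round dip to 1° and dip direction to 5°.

true dip 17°, dip direction 020°

Represent each trace as a vector plunging at its apparent dip toward its trend (east-north-up frame): v₁ = (0.478, 0.828, -0.292), v₂ = (0.000, 0.961, -0.276).
The plane normal is n = v₁ × v₂ ∝ (0.053, 0.132, 0.460).
tan δ = √(n_x²+n_y²)/n_z = 0.142/0.460, so δ = 17.2°.
The horizontal component of n points toward azimuth atan2(n_x, n_y) = 22°, the dip direction.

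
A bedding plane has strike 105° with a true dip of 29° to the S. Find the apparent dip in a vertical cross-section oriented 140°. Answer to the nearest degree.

18°

The strike is 105° and the section trends 140°; the acute angle between them is β = 35°.
tan α = tan 29° × sin 35° = 0.5543 × 0.5736 = 0.3179
apparent dip = arctan 0.3179 = 17.64°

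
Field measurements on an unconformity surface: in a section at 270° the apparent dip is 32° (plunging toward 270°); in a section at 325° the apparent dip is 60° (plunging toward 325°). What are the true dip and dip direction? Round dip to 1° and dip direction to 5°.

Represent each trace as a vector plunging at its apparent dip toward its trend (east-north-up frame): v₁ = (-0.848, -0.000, -0.530), v₂ = (-0.287, 0.410, -0.866).
n = v₁ × v₂ = (-0.217, 0.582, 0.347) (taken with n_z > 0).
Dip δ = arctan(|n_h|/n_z) = arctan(0.622/0.347) = 60.8°.
Dip direction = azimuth of (n_x, n_y) = atan2(-0.217, 0.582) = 340°.

true dip 61°, dip direction 340°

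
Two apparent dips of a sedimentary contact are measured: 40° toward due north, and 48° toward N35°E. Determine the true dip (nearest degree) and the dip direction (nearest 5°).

true dip 48°, dip direction 040°

Represent each trace as a vector plunging at its apparent dip toward its trend (east-north-up frame): v₁ = (0.000, 0.766, -0.643), v₂ = (0.384, 0.548, -0.743).
Cross product v₁ × v₂ gives the pole to the plane: n ∝ (0.217, 0.247, 0.294).
True dip = arccos(n_z / |n|) = arccos(0.6669) = 48.2°.
Dip direction = atan2(0.217, 0.247) = 41° (azimuth of n's horizontal projection).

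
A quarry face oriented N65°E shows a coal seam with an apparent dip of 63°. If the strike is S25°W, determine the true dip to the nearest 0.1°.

β = acute angle between strike S25°W and section N65°E = 40°.
tan δ = tan α / sin β = tan 63° / sin 40° = 1.9626 / 0.6428 = 3.0533
δ = arctan(3.0533) = 71.87°

71.9°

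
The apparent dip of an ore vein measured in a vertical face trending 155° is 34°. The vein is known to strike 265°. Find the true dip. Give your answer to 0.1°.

β = acute angle between strike 265° and section 155° = 70°.
tan(true dip) = tan 34° / sin 70° = 0.7178
δ = arctan(0.7178) = 35.67°

35.7°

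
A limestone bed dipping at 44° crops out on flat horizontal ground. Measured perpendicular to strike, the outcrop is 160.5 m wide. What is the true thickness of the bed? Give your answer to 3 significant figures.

True thickness t = w · sin(dip) = 160.5 × sin 44°
t = 160.5 × 0.6947 = 111.493 m

111 m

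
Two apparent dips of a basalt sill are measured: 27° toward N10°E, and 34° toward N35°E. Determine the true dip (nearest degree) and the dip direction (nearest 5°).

Each apparent-dip line lies in the plane. As unit vectors (x east, y north, z up), v₁ plunges 27°→N10°E and v₂ plunges 34°→N35°E.
The plane normal is n = v₁ × v₂ ∝ (0.182, 0.129, 0.312).
tan δ = √(n_x²+n_y²)/n_z = 0.224/0.312, so δ = 35.6°.
The horizontal component of n points toward azimuth atan2(n_x, n_y) = 55°, the dip direction.

true dip 36°, dip direction 055°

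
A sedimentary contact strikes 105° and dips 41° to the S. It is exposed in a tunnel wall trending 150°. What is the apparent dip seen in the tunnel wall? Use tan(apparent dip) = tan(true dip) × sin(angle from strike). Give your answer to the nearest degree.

32°

The section lies 45° from the strike.
tan α = tan 41° × sin 45° = 0.8693 × 0.7071 = 0.6147
apparent dip = arctan 0.6147 = 31.58°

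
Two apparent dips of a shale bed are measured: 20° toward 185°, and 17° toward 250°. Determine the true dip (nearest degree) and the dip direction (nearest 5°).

The two traces are lines in the plane: v₁ = (sin 185°·cos 20°, cos 185°·cos 20°, −sin 20°), v₂ = (sin 250°·cos 17°, cos 250°·cos 17°, −sin 17°).
The plane normal is n = v₁ × v₂ ∝ (-0.162, -0.283, 0.814).
Dip δ = arctan(|n_h|/n_z) = arctan(0.326/0.814) = 21.8°.
Dip direction = azimuth of (n_x, n_y) = atan2(-0.162, -0.283) = 210°.

true dip 22°, dip direction 210°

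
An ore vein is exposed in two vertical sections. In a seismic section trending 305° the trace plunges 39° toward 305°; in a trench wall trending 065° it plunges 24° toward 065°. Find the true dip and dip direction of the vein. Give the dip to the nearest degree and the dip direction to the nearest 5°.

The two traces are lines in the plane: v₁ = (sin 305°·cos 39°, cos 305°·cos 39°, −sin 39°), v₂ = (sin 65°·cos 24°, cos 65°·cos 24°, −sin 24°).
Cross product v₁ × v₂ gives the pole to the plane: n ∝ (-0.062, 0.780, 0.615).
tan δ = √(n_x²+n_y²)/n_z = 0.782/0.615, so δ = 51.8°.
Dip direction = azimuth of (n_x, n_y) = atan2(-0.062, 0.780) = 355°.

true dip 52°, dip direction 355°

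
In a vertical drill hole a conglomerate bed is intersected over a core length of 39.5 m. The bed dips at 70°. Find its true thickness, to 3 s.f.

True thickness t = h · cos(dip) = 39.5 × cos 70°
t = 39.5 × 0.3420 = 13.510 m

13.5 m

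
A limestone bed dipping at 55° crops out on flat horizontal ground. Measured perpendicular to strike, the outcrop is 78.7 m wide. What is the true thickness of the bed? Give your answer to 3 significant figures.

64.5 m

True thickness t = w · sin(dip) = 78.7 × sin 55°
t = 78.7 × 0.8192 = 64.467 m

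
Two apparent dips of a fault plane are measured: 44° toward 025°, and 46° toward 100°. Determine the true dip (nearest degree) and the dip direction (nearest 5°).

true dip 52°, dip direction 065°

Represent each trace as a vector plunging at its apparent dip toward its trend (east-north-up frame): v₁ = (0.304, 0.652, -0.695), v₂ = (0.684, -0.121, -0.719).
Cross product v₁ × v₂ gives the pole to the plane: n ∝ (0.553, 0.257, 0.483).
True dip = arccos(n_z / |n|) = arccos(0.6209) = 51.6°.
Dip direction = atan2(0.553, 0.257) = 65° (azimuth of n's horizontal projection).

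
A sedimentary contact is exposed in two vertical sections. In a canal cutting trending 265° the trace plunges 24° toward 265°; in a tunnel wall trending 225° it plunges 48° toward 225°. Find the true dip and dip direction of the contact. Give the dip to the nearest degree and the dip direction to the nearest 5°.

Represent each trace as a vector plunging at its apparent dip toward its trend (east-north-up frame): v₁ = (-0.910, -0.080, -0.407), v₂ = (-0.473, -0.473, -0.743).
n = v₁ × v₂ = (-0.133, -0.484, 0.393) (taken with n_z > 0).
tan δ = √(n_x²+n_y²)/n_z = 0.502/0.393, so δ = 51.9°.
Dip direction = azimuth of (n_x, n_y) = atan2(-0.133, -0.484) = 195°.

true dip 52°, dip direction 195°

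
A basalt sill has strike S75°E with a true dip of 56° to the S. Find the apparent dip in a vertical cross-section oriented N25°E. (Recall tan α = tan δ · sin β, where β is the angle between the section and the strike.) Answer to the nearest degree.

The section lies 80° from the strike.
tan α = tan 56° × sin 80° = 1.4826 × 0.9848 = 1.4600
apparent dip = arctan 1.4600 = 55.59°

56°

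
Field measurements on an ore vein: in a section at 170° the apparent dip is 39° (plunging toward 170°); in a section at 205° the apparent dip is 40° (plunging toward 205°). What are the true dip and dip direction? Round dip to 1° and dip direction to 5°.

true dip 41°, dip direction 190°

Each apparent-dip line lies in the plane. As unit vectors (x east, y north, z up), v₁ plunges 39°→170° and v₂ plunges 40°→205°.
The plane normal is n = v₁ × v₂ ∝ (-0.055, -0.290, 0.341).
tan δ = √(n_x²+n_y²)/n_z = 0.296/0.341, so δ = 40.9°.
Dip direction = atan2(-0.055, -0.290) = 191° (azimuth of n's horizontal projection).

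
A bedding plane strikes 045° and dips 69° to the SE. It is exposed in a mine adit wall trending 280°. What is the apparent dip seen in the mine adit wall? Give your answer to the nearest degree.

The section lies 55° from the strike.
tan α = tan 69° × sin 55° = 2.6051 × 0.8192 = 2.1340
apparent dip = arctan 2.1340 = 64.89°

65°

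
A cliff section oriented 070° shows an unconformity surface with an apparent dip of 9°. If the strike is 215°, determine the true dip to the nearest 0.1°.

15.4°

The section is 35° from the strike.
tan(true dip) = tan 9° / sin 35° = 0.2761
true dip = arctan 0.2761 = 15.44°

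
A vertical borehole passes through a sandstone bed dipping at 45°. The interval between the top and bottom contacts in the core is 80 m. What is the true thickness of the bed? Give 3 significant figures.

56.6 m

True thickness t = h · cos(dip) = 80 × cos 45°
t = 80 × 0.7071 = 56.569 m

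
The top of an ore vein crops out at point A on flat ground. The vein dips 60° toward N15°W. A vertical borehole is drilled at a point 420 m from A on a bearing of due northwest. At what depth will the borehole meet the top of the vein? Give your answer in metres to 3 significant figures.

The hole lies 30° from the dip direction, so the down-dip offset is 420 × cos 30° = 363.73 m.
Depth = down-dip offset × tan(dip) = 363.73 × tan 60° = 363.73 × 1.7321
Depth = 630.00 m

630 m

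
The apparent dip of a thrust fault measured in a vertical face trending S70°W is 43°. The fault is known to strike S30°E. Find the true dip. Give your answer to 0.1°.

The section is 80° from the strike.
tan δ = tan α / sin β = tan 43° / sin 80° = 0.9325 / 0.9848 = 0.9469
true dip = arctan 0.9469 = 43.44°

43.4°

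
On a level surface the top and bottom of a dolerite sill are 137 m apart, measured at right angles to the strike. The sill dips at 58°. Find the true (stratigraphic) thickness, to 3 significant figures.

True thickness t = w · sin(dip) = 137 × sin 58°
t = 137 × 0.8480 = 116.183 m

116 m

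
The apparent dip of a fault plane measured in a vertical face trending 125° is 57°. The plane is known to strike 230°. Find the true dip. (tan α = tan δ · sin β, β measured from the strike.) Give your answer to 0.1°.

The section is 75° from the strike.
tan(true dip) = tan 57° / sin 75° = 1.5942
δ = arctan(1.5942) = 57.90°

57.9°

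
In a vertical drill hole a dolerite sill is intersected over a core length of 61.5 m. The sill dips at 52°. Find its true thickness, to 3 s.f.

True thickness t = h · cos(dip) = 61.5 × cos 52°
t = 61.5 × 0.6157 = 37.863 m

37.9 m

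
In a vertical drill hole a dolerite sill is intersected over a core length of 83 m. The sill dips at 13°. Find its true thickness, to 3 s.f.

True thickness t = h · cos(dip) = 83 × cos 13°
t = 83 × 0.9744 = 80.873 m

80.9 m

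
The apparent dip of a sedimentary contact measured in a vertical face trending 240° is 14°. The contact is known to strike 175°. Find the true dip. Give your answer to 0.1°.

15.4°

The section is 65° from the strike.
tan(true dip) = tan 14° / sin 65° = 0.2751
true dip = arctan 0.2751 = 15.38°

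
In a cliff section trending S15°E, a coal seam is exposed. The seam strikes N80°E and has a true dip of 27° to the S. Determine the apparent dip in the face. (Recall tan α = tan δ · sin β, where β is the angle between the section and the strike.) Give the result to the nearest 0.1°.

Angle between strike (N80°E) and section (S15°E): β = 85°.
tan(apparent dip) = tan 27° · sin 85° = 0.5076
apparent dip = arctan 0.5076 = 26.91°

26.9°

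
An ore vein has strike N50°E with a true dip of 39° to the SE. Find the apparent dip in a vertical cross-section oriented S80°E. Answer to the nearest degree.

32°

The section lies 50° from the strike.
tan α = tan 39° × sin 50° = 0.8098 × 0.7660 = 0.6203
apparent dip = arctan 0.6203 = 31.81°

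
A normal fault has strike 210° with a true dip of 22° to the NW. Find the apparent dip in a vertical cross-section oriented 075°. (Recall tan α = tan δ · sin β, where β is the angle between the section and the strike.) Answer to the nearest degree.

16°

The section lies 45° from the strike.
tan(apparent dip) = tan 22° · sin 45° = 0.2857
apparent dip = arctan 0.2857 = 15.94°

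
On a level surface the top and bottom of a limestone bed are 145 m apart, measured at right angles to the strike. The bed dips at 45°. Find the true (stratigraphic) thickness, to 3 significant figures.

True thickness t = w · sin(dip) = 145 × sin 45°
t = 145 × 0.7071 = 102.530 m

103 m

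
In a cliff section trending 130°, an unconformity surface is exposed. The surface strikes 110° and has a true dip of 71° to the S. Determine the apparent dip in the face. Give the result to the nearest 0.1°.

The section lies 20° from the strike.
tan(apparent dip) = tan 71° · sin 20° = 0.9933
apparent dip = arctan 0.9933 = 44.81°

44.8°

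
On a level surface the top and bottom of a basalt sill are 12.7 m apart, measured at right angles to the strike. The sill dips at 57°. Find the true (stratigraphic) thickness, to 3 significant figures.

10.7 m

True thickness t = w · sin(dip) = 12.7 × sin 57°
t = 12.7 × 0.8387 = 10.651 m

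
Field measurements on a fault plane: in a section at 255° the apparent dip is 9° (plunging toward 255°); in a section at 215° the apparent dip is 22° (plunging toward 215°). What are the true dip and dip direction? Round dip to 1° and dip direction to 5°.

true dip 25°, dip direction 185°

The two traces are lines in the plane: v₁ = (sin 255°·cos 9°, cos 255°·cos 9°, −sin 9°), v₂ = (sin 215°·cos 22°, cos 215°·cos 22°, −sin 22°).
n = v₁ × v₂ = (-0.023, -0.274, 0.589) (taken with n_z > 0).
tan δ = √(n_x²+n_y²)/n_z = 0.275/0.589, so δ = 25.1°.
Dip direction = azimuth of (n_x, n_y) = atan2(-0.023, -0.274) = 185°.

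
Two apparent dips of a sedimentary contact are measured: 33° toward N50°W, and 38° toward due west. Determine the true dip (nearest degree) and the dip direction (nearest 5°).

Each apparent-dip line lies in the plane. As unit vectors (x east, y north, z up), v₁ plunges 33°→N50°W and v₂ plunges 38°→due west.
n = v₁ × v₂ = (-0.332, 0.034, 0.425) (taken with n_z > 0).
tan δ = √(n_x²+n_y²)/n_z = 0.334/0.425, so δ = 38.1°.
The horizontal component of n points toward azimuth atan2(n_x, n_y) = 276°, the dip direction.

true dip 38°, dip direction 275°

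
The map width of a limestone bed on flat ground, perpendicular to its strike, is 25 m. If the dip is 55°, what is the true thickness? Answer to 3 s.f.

20.5 m

True thickness t = w · sin(dip) = 25 × sin 55°
t = 25 × 0.8192 = 20.479 m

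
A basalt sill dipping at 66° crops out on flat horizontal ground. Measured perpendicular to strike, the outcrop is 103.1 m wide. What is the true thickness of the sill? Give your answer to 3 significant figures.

94.2 m

True thickness t = w · sin(dip) = 103.1 × sin 66°
t = 103.1 × 0.9135 = 94.187 m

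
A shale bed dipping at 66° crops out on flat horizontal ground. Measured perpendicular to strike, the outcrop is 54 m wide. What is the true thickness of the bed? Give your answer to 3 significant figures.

49.3 m

True thickness t = w · sin(dip) = 54 × sin 66°
t = 54 × 0.9135 = 49.331 m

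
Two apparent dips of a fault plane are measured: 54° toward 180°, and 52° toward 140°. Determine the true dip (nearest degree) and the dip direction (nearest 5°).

true dip 55°, dip direction 165°

Each apparent-dip line lies in the plane. As unit vectors (x east, y north, z up), v₁ plunges 54°→180° and v₂ plunges 52°→140°.
n = v₁ × v₂ = (0.082, -0.320, 0.233) (taken with n_z > 0).
Dip δ = arctan(|n_h|/n_z) = arctan(0.330/0.233) = 54.9°.
Dip direction = atan2(0.082, -0.320) = 166° (azimuth of n's horizontal projection).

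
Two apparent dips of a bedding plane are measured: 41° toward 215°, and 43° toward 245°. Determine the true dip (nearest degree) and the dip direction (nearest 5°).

true dip 43°, dip direction 235°

The two traces are lines in the plane: v₁ = (sin 215°·cos 41°, cos 215°·cos 41°, −sin 41°), v₂ = (sin 245°·cos 43°, cos 245°·cos 43°, −sin 43°).
n = v₁ × v₂ = (-0.219, -0.140, 0.276) (taken with n_z > 0).
True dip = arccos(n_z / |n|) = arccos(0.7284) = 43.2°.
The horizontal component of n points toward azimuth atan2(n_x, n_y) = 237°, the dip direction.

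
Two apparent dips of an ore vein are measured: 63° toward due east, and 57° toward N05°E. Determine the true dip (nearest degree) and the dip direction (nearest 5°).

true dip 67°, dip direction 055°

Each apparent-dip line lies in the plane. As unit vectors (x east, y north, z up), v₁ plunges 63°→due east and v₂ plunges 57°→N05°E.
The plane normal is n = v₁ × v₂ ∝ (0.483, 0.338, 0.246).
Dip δ = arctan(|n_h|/n_z) = arctan(0.590/0.246) = 67.3°.
Dip direction = azimuth of (n_x, n_y) = atan2(0.483, 0.338) = 55°.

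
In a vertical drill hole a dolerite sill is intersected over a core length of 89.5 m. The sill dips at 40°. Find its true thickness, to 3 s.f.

68.6 m

True thickness t = h · cos(dip) = 89.5 × cos 40°
t = 89.5 × 0.7660 = 68.561 m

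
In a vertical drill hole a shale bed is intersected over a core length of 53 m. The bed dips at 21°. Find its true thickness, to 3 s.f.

True thickness t = h · cos(dip) = 53 × cos 21°
t = 53 × 0.9336 = 49.480 m

49.5 m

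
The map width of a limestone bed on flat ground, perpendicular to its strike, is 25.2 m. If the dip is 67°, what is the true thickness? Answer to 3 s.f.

True thickness t = w · sin(dip) = 25.2 × sin 67°
t = 25.2 × 0.9205 = 23.197 m

23.2 m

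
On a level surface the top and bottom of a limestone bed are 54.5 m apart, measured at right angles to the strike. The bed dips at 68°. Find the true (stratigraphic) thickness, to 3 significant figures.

True thickness t = w · sin(dip) = 54.5 × sin 68°
t = 54.5 × 0.9272 = 50.532 m

50.5 m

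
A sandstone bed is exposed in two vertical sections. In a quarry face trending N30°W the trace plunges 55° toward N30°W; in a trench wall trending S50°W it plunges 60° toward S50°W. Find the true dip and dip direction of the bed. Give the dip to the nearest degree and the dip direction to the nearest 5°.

true dip 68°, dip direction 275°

Each apparent-dip line lies in the plane. As unit vectors (x east, y north, z up), v₁ plunges 55°→N30°W and v₂ plunges 60°→S50°W.
Cross product v₁ × v₂ gives the pole to the plane: n ∝ (-0.693, 0.065, 0.282).
Dip δ = arctan(|n_h|/n_z) = arctan(0.697/0.282) = 67.9°.
The horizontal component of n points toward azimuth atan2(n_x, n_y) = 275°, the dip direction.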